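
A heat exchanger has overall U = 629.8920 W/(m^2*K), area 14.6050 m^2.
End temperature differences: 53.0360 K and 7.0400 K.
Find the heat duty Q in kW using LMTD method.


LMTD = 22.7775 K
Q = 629.8920 * 14.6050 * 22.7775 = 209543.1058 W = 209.5431 kW

209.5431 kW


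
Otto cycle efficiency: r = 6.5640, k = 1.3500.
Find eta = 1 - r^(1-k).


r^(k-1) = 1.9320
eta = 1 - 1/1.9320 = 0.4824 = 48.2404%

48.2404%


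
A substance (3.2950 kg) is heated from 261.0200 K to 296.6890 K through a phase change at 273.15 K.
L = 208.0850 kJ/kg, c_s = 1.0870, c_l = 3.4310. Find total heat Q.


Q1 (sensible, solid) = 3.2950 * 1.0870 * 12.1300 = 43.4456 kJ
Q2 (latent) = 3.2950 * 208.0850 = 685.6401 kJ
Q3 (sensible, liquid) = 3.2950 * 3.4310 * 23.5390 = 266.1118 kJ
Q_total = 995.1975 kJ

995.1975 kJ


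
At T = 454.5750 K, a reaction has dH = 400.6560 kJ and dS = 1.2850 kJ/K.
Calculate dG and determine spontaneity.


T*dS = 454.5750 * 1.2850 = 584.1289 kJ
dG = 400.6560 - 584.1289 = -183.4729 kJ (spontaneous)

dG = -183.4729 kJ, spontaneous


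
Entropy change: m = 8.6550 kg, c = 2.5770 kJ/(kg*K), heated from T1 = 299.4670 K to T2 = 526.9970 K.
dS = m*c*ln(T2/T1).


T2/T1 = 1.7598
ln(T2/T1) = 0.5652
dS = 8.6550 * 2.5770 * 0.5652 = 12.6060 kJ/K

12.6060 kJ/K


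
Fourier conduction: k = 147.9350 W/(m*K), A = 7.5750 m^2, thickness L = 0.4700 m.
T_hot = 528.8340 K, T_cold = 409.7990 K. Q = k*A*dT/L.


dT = 119.0350 K
Q = 147.9350 * 7.5750 * 119.0350 / 0.4700 = 283811.7631 W

283811.7631 W


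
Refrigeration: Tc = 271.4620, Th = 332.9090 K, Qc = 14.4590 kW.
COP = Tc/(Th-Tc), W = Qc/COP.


COP = 271.4620 / 61.4470 = 4.4178
W = 14.4590 / 4.4178 = 3.2729 kW

COP = 4.4178, W = 3.2729 kW


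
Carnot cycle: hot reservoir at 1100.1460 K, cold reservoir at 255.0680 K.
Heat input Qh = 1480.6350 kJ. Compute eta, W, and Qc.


eta = 1 - 255.0680/1100.1460 = 0.7682
W = 0.7682 * 1480.6350 = 1137.3509 kJ
Qc = 1480.6350 - 1137.3509 = 343.2841 kJ

eta = 76.8151%, W = 1137.3509 kJ, Qc = 343.2841 kJ


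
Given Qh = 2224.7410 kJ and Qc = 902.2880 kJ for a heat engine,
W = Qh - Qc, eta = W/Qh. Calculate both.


W = 2224.7410 - 902.2880 = 1322.4530 kJ
eta = 1322.4530 / 2224.7410 = 0.5944 = 59.4430%

W = 1322.4530 kJ, eta = 59.4430%


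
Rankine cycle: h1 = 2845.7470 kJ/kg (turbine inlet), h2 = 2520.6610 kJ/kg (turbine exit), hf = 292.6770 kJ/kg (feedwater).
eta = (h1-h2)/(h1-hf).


W = 325.0860 kJ/kg
Q_in = 2553.0700 kJ/kg
eta = 0.1273 = 12.7331%

eta = 12.7331%


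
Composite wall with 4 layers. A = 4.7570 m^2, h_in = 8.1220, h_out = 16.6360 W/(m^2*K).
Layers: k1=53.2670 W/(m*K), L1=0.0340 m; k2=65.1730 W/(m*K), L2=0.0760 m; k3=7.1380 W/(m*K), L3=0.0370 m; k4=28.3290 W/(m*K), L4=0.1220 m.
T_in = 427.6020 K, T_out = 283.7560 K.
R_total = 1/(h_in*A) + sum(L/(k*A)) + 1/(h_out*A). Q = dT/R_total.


R_conv_in = 1/(8.1220*4.7570) = 0.0259
R_1 = 0.0340/(53.2670*4.7570) = 0.0001
R_2 = 0.0760/(65.1730*4.7570) = 0.0002
R_3 = 0.0370/(7.1380*4.7570) = 0.0011
R_4 = 0.1220/(28.3290*4.7570) = 0.0009
R_conv_out = 1/(16.6360*4.7570) = 0.0126
R_total = 0.0409 K/W
Q = 143.8460 / 0.0409 = 3517.6287 W

R_total = 0.0409 K/W, Q = 3517.6287 W


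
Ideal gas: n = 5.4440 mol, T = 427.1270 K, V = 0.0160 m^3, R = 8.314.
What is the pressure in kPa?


P = nRT/V = 5.4440 * 8.314 * 427.1270 / 0.0160
= 19332.3728 / 0.0160 = 1208273.3020 Pa = 1208.2733 kPa

1208.2733 kPa


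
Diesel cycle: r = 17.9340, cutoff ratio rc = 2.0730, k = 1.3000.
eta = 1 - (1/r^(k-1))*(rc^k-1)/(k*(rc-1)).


r^(k-1) = 2.3774
rc^k = 2.5798
eta = 0.5236 = 52.3630%

52.3630%


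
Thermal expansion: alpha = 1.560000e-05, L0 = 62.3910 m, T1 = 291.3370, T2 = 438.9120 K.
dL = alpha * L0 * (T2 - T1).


dT = 147.5750 K
dL = 1.560000e-05 * 62.3910 * 147.5750 = 0.143635 m
L_final = 62.534635 m

dL = 0.143635 m


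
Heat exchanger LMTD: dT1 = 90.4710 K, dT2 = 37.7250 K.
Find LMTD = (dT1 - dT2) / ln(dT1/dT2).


dT1/dT2 = 2.3982
ln(dT1/dT2) = 0.8747
LMTD = 52.7460 / 0.8747 = 60.3014 K

60.3014 K


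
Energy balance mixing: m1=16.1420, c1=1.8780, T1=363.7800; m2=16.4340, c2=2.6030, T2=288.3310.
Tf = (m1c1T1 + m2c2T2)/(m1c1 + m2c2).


num = 23362.0104
den = 73.0924
Tf = 319.6231 K

319.6231 K


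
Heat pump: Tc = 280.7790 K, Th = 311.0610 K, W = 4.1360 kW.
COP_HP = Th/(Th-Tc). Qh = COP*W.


COP = 311.0610 / 30.2820 = 10.2721
Qh = 10.2721 * 4.1360 = 42.4856 kW

COP = 10.2721, Qh = 42.4856 kW


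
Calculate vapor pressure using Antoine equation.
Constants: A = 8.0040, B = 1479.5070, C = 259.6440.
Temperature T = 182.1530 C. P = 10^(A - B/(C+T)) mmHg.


C+T = 441.7970
B/(C+T) = 3.3488
log10(P) = 8.0040 - 3.3488 = 4.6552
P = 10^4.6552 = 45202.3542 mmHg

45202.3542 mmHg


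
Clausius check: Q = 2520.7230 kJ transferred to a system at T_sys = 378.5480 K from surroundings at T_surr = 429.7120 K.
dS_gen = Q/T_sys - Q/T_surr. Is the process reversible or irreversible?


dS_sys = 2520.7230/378.5480 = 6.6589 kJ/K
dS_surr = -2520.7230/429.7120 = -5.8661 kJ/K
dS_gen = 6.6589 - 5.8661 = 0.7929 kJ/K (irreversible)

dS_gen = 0.7929 kJ/K, irreversible


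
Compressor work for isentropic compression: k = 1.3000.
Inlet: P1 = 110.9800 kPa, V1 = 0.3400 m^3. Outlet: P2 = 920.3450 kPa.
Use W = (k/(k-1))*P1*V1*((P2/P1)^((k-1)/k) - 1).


(k-1)/k = 0.2308
(P2/P1)^exp = 1.6293
W = 4.3333 * 110.9800 * 0.3400 * (1.6293 - 1) = 102.9021 kJ

102.9021 kJ


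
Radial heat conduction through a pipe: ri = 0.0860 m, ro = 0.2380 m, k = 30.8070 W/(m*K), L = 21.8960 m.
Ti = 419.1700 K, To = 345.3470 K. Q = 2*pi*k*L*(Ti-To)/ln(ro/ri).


dT = 73.8230 K
ln(ro/ri) = 1.0179
Q = 2*pi*30.8070*21.8960*73.8230 / 1.0179 = 307376.5013 W

307376.5013 W


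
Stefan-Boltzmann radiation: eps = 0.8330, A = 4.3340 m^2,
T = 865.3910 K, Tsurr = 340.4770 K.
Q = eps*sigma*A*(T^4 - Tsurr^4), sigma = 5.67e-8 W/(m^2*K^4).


T^4 = 5.6085e+11
Tsurr^4 = 1.3439e+10
Q = 0.8330 * 5.67e-8 * 4.3340 * 5.4742e+11 = 112055.6391 W

112055.6391 W


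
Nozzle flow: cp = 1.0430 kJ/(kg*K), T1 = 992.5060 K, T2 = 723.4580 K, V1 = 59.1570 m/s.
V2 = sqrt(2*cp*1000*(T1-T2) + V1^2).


dT = 269.0480 K
2*cp*1000*dT = 561234.1280
V1^2 = 3499.5506
V2 = sqrt(564733.6786) = 751.4876 m/s

751.4876 m/s


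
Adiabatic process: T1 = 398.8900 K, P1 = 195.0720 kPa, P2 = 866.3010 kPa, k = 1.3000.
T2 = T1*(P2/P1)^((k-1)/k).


(k-1)/k = 0.2308
(P2/P1)^exp = 1.4106
T2 = 398.8900 * 1.4106 = 562.6913 K

562.6913 K


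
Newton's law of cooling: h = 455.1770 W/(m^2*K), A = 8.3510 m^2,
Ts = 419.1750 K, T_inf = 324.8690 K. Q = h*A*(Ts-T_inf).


dT = 94.3060 K
Q = 455.1770 * 8.3510 * 94.3060 = 358474.3760 W

358474.3760 W


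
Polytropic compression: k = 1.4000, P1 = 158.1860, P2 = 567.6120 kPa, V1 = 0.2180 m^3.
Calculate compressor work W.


(k-1)/k = 0.2857
(P2/P1)^exp = 1.4406
W = 3.5000 * 158.1860 * 0.2180 * (1.4406 - 1) = 53.1765 kJ

53.1765 kJ


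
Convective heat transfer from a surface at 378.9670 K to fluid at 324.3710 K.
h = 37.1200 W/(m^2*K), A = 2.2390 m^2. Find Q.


dT = 54.5960 K
Q = 37.1200 * 2.2390 * 54.5960 = 4537.5653 W

4537.5653 W


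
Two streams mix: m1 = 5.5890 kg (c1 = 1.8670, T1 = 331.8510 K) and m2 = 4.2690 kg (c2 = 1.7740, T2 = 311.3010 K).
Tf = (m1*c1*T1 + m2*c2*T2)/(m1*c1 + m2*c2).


num = 5820.3000
den = 18.0079
Tf = 323.2087 K

323.2087 K


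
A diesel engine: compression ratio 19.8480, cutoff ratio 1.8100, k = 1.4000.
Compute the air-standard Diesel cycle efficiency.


r^(k-1) = 3.3044
rc^k = 2.2948
eta = 0.6544 = 65.4449%

65.4449%


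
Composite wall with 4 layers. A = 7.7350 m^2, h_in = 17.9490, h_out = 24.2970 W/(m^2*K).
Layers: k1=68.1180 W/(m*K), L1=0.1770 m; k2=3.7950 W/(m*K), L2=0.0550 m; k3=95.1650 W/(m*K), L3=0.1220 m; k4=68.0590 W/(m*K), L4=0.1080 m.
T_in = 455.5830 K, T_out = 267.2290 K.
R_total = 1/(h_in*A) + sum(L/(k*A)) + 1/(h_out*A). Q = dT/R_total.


R_conv_in = 1/(17.9490*7.7350) = 0.0072
R_1 = 0.1770/(68.1180*7.7350) = 0.0003
R_2 = 0.0550/(3.7950*7.7350) = 0.0019
R_3 = 0.1220/(95.1650*7.7350) = 0.0002
R_4 = 0.1080/(68.0590*7.7350) = 0.0002
R_conv_out = 1/(24.2970*7.7350) = 0.0053
R_total = 0.0151 K/W
Q = 188.3540 / 0.0151 = 12470.3281 W

R_total = 0.0151 K/W, Q = 12470.3281 W


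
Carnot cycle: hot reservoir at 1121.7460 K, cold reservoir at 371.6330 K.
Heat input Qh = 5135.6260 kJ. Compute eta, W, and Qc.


eta = 1 - 371.6330/1121.7460 = 0.6687
W = 0.6687 * 5135.6260 = 3434.1997 kJ
Qc = 5135.6260 - 3434.1997 = 1701.4263 kJ

eta = 66.8701%, W = 3434.1997 kJ, Qc = 1701.4263 kJ


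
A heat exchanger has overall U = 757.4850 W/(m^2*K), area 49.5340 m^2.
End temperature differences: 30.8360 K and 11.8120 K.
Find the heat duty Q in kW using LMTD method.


LMTD = 19.8256 K
Q = 757.4850 * 49.5340 * 19.8256 = 743881.9606 W = 743.8820 kW

743.8820 kW


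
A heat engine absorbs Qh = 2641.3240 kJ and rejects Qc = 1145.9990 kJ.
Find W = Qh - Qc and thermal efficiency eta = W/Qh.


W = 2641.3240 - 1145.9990 = 1495.3250 kJ
eta = 1495.3250 / 2641.3240 = 0.5661 = 56.6127%

W = 1495.3250 kJ, eta = 56.6127%


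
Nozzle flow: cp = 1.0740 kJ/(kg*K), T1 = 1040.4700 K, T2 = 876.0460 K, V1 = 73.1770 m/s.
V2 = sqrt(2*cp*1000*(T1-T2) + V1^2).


dT = 164.4240 K
2*cp*1000*dT = 353182.7520
V1^2 = 5354.8733
V2 = sqrt(358537.6253) = 598.7801 m/s

598.7801 m/s


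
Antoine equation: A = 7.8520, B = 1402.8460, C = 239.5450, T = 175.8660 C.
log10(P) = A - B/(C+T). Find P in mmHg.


C+T = 415.4110
B/(C+T) = 3.3770
log10(P) = 7.8520 - 3.3770 = 4.4750
P = 10^4.4750 = 29853.3210 mmHg

29853.3210 mmHg


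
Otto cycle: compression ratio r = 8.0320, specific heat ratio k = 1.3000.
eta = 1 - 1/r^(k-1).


r^(k-1) = 1.8683
eta = 1 - 1/1.8683 = 0.4648 = 46.4755%

46.4755%


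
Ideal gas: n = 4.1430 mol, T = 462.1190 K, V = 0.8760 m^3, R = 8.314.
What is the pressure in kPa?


P = nRT/V = 4.1430 * 8.314 * 462.1190 / 0.8760
= 15917.6437 / 0.8760 = 18170.8261 Pa = 18.1708 kPa

18.1708 kPa


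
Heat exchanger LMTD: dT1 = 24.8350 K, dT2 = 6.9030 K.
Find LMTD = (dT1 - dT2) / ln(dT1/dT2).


dT1/dT2 = 3.5977
ln(dT1/dT2) = 1.2803
LMTD = 17.9320 / 1.2803 = 14.0061 K

14.0061 K


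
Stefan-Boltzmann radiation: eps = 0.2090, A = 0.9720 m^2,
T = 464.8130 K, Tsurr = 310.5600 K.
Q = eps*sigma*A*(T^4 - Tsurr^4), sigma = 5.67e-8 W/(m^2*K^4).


T^4 = 4.6678e+10
Tsurr^4 = 9.3021e+09
Q = 0.2090 * 5.67e-8 * 0.9720 * 3.7376e+10 = 430.5147 W

430.5147 W


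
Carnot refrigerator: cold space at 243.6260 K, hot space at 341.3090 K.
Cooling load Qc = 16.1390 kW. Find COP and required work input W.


COP = 243.6260 / 97.6830 = 2.4940
W = 16.1390 / 2.4940 = 6.4710 kW

COP = 2.4940, W = 6.4710 kW


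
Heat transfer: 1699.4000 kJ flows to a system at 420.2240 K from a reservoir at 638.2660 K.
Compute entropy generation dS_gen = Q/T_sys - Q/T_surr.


dS_sys = 1699.4000/420.2240 = 4.0440 kJ/K
dS_surr = -1699.4000/638.2660 = -2.6625 kJ/K
dS_gen = 4.0440 - 2.6625 = 1.3815 kJ/K (irreversible)

dS_gen = 1.3815 kJ/K, irreversible


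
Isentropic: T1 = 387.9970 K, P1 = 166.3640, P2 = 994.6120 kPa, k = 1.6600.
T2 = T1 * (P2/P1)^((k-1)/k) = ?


(k-1)/k = 0.3976
(P2/P1)^exp = 2.0359
T2 = 387.9970 * 2.0359 = 789.9412 K

789.9412 K


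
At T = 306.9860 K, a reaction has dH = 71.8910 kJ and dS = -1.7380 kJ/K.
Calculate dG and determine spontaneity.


T*dS = 306.9860 * -1.7380 = -533.5417 kJ
dG = 71.8910 + 533.5417 = 605.4327 kJ (non-spontaneous)

dG = 605.4327 kJ, non-spontaneous


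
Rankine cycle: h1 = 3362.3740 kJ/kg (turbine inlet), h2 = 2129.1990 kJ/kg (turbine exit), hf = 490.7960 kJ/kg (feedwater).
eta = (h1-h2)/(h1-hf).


W = 1233.1750 kJ/kg
Q_in = 2871.5780 kJ/kg
eta = 0.4294 = 42.9442%

eta = 42.9442%


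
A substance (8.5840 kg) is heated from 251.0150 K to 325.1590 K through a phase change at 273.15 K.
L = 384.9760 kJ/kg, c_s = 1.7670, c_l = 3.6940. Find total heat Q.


Q1 (sensible, solid) = 8.5840 * 1.7670 * 22.1350 = 335.7421 kJ
Q2 (latent) = 8.5840 * 384.9760 = 3304.6340 kJ
Q3 (sensible, liquid) = 8.5840 * 3.6940 * 52.0090 = 1649.1688 kJ
Q_total = 5289.5448 kJ

5289.5448 kJ


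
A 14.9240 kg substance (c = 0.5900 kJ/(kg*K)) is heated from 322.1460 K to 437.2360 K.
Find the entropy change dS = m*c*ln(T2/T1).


T2/T1 = 1.3573
ln(T2/T1) = 0.3055
dS = 14.9240 * 0.5900 * 0.3055 = 2.6897 kJ/K

2.6897 kJ/K


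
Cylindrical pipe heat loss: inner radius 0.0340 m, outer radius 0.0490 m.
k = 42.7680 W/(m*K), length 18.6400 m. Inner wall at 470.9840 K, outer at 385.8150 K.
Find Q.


dT = 85.1690 K
ln(ro/ri) = 0.3655
Q = 2*pi*42.7680*18.6400*85.1690 / 0.3655 = 1167311.2878 W

1167311.2878 W


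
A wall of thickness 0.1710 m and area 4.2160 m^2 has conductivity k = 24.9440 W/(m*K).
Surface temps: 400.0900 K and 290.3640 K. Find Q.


dT = 109.7260 K
Q = 24.9440 * 4.2160 * 109.7260 / 0.1710 = 67480.7867 W

67480.7867 W


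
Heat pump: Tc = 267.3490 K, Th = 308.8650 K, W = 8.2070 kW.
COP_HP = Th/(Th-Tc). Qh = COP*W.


COP = 308.8650 / 41.5160 = 7.4397
Qh = 7.4397 * 8.2070 = 61.0573 kW

COP = 7.4397, Qh = 61.0573 kW


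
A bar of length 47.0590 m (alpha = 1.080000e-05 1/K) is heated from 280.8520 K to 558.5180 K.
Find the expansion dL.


dT = 277.6660 K
dL = 1.080000e-05 * 47.0590 * 277.6660 = 0.141120 m
L_final = 47.200120 m

dL = 0.141120 m


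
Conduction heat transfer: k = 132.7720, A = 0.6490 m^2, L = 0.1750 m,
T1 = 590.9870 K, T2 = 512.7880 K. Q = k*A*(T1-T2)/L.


dT = 78.1990 K
Q = 132.7720 * 0.6490 * 78.1990 / 0.1750 = 38504.7533 W

38504.7533 W


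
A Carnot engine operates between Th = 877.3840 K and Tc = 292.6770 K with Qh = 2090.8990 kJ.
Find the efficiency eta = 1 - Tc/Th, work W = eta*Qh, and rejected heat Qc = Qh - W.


eta = 1 - 292.6770/877.3840 = 0.6664
W = 0.6664 * 2090.8990 = 1393.4187 kJ
Qc = 2090.8990 - 1393.4187 = 697.4803 kJ

eta = 66.6421%, W = 1393.4187 kJ, Qc = 697.4803 kJ


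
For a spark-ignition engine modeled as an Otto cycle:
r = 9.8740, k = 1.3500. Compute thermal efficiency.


r^(k-1) = 2.2288
eta = 1 - 1/2.2288 = 0.5513 = 55.1330%

55.1330%


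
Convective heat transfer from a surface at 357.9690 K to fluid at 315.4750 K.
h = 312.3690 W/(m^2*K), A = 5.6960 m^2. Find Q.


dT = 42.4940 K
Q = 312.3690 * 5.6960 * 42.4940 = 75607.6120 W

75607.6120 W


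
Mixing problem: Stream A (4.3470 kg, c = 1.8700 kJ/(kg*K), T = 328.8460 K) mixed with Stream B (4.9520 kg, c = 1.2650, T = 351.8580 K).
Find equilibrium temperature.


num = 4877.2900
den = 14.3932
Tf = 338.8614 K

338.8614 K


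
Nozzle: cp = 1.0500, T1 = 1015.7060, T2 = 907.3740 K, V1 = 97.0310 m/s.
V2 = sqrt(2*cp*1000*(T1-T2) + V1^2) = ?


dT = 108.3320 K
2*cp*1000*dT = 227497.2000
V1^2 = 9415.0150
V2 = sqrt(236912.2150) = 486.7363 m/s

486.7363 m/s


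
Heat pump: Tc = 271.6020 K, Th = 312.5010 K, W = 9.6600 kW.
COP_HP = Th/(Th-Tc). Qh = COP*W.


COP = 312.5010 / 40.8990 = 7.6408
Qh = 7.6408 * 9.6600 = 73.8101 kW

COP = 7.6408, Qh = 73.8101 kW


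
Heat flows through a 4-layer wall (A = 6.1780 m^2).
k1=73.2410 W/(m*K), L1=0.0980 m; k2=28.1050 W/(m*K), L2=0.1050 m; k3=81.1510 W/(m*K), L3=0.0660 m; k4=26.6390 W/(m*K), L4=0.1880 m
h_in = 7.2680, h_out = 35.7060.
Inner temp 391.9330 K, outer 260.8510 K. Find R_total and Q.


R_conv_in = 1/(7.2680*6.1780) = 0.0223
R_1 = 0.0980/(73.2410*6.1780) = 0.0002
R_2 = 0.1050/(28.1050*6.1780) = 0.0006
R_3 = 0.0660/(81.1510*6.1780) = 0.0001
R_4 = 0.1880/(26.6390*6.1780) = 0.0011
R_conv_out = 1/(35.7060*6.1780) = 0.0045
R_total = 0.0289 K/W
Q = 131.0820 / 0.0289 = 4535.8011 W

R_total = 0.0289 K/W, Q = 4535.8011 W


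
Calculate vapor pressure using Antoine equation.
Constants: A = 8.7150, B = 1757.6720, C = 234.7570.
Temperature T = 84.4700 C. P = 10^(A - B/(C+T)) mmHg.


C+T = 319.2270
B/(C+T) = 5.5060
log10(P) = 8.7150 - 5.5060 = 3.2090
P = 10^3.2090 = 1617.9851 mmHg

1617.9851 mmHg


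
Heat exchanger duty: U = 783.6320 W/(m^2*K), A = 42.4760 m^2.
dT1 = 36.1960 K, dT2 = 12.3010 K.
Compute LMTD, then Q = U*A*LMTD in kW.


LMTD = 22.1400 K
Q = 783.6320 * 42.4760 * 22.1400 = 736942.3016 W = 736.9423 kW

736.9423 kW


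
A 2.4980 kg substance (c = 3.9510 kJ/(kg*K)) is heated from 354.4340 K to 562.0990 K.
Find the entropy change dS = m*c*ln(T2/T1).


T2/T1 = 1.5859
ln(T2/T1) = 0.4612
dS = 2.4980 * 3.9510 * 0.4612 = 4.5514 kJ/K

4.5514 kJ/K


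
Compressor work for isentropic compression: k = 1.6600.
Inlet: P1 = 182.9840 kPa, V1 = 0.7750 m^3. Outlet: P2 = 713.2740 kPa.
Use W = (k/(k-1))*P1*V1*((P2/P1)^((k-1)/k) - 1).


(k-1)/k = 0.3976
(P2/P1)^exp = 1.7176
W = 2.5152 * 182.9840 * 0.7750 * (1.7176 - 1) = 255.9418 kJ

255.9418 kJ


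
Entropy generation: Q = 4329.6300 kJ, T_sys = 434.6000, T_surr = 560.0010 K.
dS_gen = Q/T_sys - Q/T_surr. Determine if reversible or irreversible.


dS_sys = 4329.6300/434.6000 = 9.9623 kJ/K
dS_surr = -4329.6300/560.0010 = -7.7315 kJ/K
dS_gen = 9.9623 - 7.7315 = 2.2309 kJ/K (irreversible)

dS_gen = 2.2309 kJ/K, irreversible


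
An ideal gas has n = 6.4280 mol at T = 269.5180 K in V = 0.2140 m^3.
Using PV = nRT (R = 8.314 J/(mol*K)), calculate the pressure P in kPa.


P = nRT/V = 6.4280 * 8.314 * 269.5180 / 0.2140
= 14403.6866 / 0.2140 = 67306.9468 Pa = 67.3069 kPa

67.3069 kPa


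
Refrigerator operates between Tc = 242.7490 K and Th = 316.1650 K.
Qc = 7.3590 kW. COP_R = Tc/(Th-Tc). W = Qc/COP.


COP = 242.7490 / 73.4160 = 3.3065
W = 7.3590 / 3.3065 = 2.2256 kW

COP = 3.3065, W = 2.2256 kW


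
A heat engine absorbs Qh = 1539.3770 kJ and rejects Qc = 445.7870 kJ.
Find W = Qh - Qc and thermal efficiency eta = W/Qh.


W = 1539.3770 - 445.7870 = 1093.5900 kJ
eta = 1093.5900 / 1539.3770 = 0.7104 = 71.0411%

W = 1093.5900 kJ, eta = 71.0411%


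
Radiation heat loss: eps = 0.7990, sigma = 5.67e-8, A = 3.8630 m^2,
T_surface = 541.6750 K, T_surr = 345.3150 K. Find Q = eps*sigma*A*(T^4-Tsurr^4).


T^4 = 8.6090e+10
Tsurr^4 = 1.4219e+10
Q = 0.7990 * 5.67e-8 * 3.8630 * 7.1872e+10 = 12578.0298 W

12578.0298 W


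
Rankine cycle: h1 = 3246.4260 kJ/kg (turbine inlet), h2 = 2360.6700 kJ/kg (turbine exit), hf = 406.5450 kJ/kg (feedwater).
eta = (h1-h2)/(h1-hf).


W = 885.7560 kJ/kg
Q_in = 2839.8810 kJ/kg
eta = 0.3119 = 31.1899%

eta = 31.1899%


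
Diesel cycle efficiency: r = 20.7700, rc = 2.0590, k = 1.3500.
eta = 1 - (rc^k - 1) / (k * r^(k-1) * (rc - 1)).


r^(k-1) = 2.8914
rc^k = 2.6512
eta = 0.6006 = 60.0555%

60.0555%


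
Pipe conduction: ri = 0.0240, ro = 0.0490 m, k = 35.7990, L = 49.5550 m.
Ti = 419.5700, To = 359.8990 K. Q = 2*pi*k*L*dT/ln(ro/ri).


dT = 59.6710 K
ln(ro/ri) = 0.7138
Q = 2*pi*35.7990*49.5550*59.6710 / 0.7138 = 931848.7328 W

931848.7328 W


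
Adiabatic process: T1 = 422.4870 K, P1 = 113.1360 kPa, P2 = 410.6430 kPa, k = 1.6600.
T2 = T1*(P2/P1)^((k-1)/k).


(k-1)/k = 0.3976
(P2/P1)^exp = 1.6695
T2 = 422.4870 * 1.6695 = 705.3582 K

705.3582 K


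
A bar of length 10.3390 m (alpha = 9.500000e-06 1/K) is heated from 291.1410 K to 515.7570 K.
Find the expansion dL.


dT = 224.6160 K
dL = 9.500000e-06 * 10.3390 * 224.6160 = 0.022062 m
L_final = 10.361062 m

dL = 0.022062 m


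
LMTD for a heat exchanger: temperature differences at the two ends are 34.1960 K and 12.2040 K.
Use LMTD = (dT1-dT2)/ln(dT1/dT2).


dT1/dT2 = 2.8020
ln(dT1/dT2) = 1.0303
LMTD = 21.9920 / 1.0303 = 21.3443 K

21.3443 K


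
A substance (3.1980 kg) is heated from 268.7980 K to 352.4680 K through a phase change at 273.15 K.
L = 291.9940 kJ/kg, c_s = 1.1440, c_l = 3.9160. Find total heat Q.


Q1 (sensible, solid) = 3.1980 * 1.1440 * 4.3520 = 15.9218 kJ
Q2 (latent) = 3.1980 * 291.9940 = 933.7968 kJ
Q3 (sensible, liquid) = 3.1980 * 3.9160 * 79.3180 = 993.3285 kJ
Q_total = 1943.0472 kJ

1943.0472 kJ


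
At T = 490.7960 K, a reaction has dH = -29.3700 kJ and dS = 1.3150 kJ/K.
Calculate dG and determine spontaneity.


T*dS = 490.7960 * 1.3150 = 645.3967 kJ
dG = -29.3700 - 645.3967 = -674.7667 kJ (spontaneous)

dG = -674.7667 kJ, spontaneous


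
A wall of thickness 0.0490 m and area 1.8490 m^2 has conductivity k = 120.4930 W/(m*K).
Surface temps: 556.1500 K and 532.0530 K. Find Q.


dT = 24.0970 K
Q = 120.4930 * 1.8490 * 24.0970 / 0.0490 = 109563.4316 W

109563.4316 W


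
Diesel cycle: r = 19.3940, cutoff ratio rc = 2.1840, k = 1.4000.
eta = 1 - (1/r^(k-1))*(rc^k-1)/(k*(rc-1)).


r^(k-1) = 3.2739
rc^k = 2.9851
eta = 0.6342 = 63.4213%

63.4213%


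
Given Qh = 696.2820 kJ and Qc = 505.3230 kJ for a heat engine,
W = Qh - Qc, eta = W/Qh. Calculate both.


W = 696.2820 - 505.3230 = 190.9590 kJ
eta = 190.9590 / 696.2820 = 0.2743 = 27.4255%

W = 190.9590 kJ, eta = 27.4255%


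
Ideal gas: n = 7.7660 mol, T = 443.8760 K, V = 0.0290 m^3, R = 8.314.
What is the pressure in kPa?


P = nRT/V = 7.7660 * 8.314 * 443.8760 / 0.0290
= 28659.5304 / 0.0290 = 988259.6692 Pa = 988.2597 kPa

988.2597 kPa


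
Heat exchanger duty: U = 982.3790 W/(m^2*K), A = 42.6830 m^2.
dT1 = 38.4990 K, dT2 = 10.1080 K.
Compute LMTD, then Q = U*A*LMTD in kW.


LMTD = 21.2300 K
Q = 982.3790 * 42.6830 * 21.2300 = 890193.0571 W = 890.1931 kW

890.1931 kW


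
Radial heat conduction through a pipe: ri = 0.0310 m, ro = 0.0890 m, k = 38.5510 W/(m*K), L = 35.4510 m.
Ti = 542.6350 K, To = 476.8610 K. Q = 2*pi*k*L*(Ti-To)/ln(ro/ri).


dT = 65.7740 K
ln(ro/ri) = 1.0546
Q = 2*pi*38.5510*35.4510*65.7740 / 1.0546 = 535537.9445 W

535537.9445 W


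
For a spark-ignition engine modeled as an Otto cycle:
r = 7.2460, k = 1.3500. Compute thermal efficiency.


r^(k-1) = 2.0000
eta = 1 - 1/2.0000 = 0.5000 = 50.0005%

50.0005%


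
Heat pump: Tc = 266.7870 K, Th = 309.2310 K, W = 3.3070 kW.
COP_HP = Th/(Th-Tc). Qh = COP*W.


COP = 309.2310 / 42.4440 = 7.2856
Qh = 7.2856 * 3.3070 = 24.0936 kW

COP = 7.2856, Qh = 24.0936 kW


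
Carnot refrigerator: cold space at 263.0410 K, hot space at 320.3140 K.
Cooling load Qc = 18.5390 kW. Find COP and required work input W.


COP = 263.0410 / 57.2730 = 4.5928
W = 18.5390 / 4.5928 = 4.0366 kW

COP = 4.5928, W = 4.0366 kW


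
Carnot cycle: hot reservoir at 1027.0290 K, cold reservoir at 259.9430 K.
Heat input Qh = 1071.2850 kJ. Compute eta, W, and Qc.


eta = 1 - 259.9430/1027.0290 = 0.7469
W = 0.7469 * 1071.2850 = 800.1407 kJ
Qc = 1071.2850 - 800.1407 = 271.1443 kJ

eta = 74.6898%, W = 800.1407 kJ, Qc = 271.1443 kJ


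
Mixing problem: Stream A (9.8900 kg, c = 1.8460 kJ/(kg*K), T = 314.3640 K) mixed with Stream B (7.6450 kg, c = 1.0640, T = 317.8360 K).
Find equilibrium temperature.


num = 8324.6917
den = 26.3912
Tf = 315.4341 K

315.4341 K


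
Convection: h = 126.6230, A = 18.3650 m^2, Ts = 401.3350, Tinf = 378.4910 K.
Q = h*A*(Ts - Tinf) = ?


dT = 22.8440 K
Q = 126.6230 * 18.3650 * 22.8440 = 53122.1548 W

53122.1548 W


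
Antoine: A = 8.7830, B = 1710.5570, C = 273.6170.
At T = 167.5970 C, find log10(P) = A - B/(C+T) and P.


C+T = 441.2140
B/(C+T) = 3.8769
log10(P) = 8.7830 - 3.8769 = 4.9061
P = 10^4.9061 = 80550.3190 mmHg

80550.3190 mmHg


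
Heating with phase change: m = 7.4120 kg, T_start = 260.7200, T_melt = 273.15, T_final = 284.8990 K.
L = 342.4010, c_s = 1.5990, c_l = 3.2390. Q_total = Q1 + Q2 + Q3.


Q1 (sensible, solid) = 7.4120 * 1.5990 * 12.4300 = 147.3177 kJ
Q2 (latent) = 7.4120 * 342.4010 = 2537.8762 kJ
Q3 (sensible, liquid) = 7.4120 * 3.2390 * 11.7490 = 282.0637 kJ
Q_total = 2967.2577 kJ

2967.2577 kJ


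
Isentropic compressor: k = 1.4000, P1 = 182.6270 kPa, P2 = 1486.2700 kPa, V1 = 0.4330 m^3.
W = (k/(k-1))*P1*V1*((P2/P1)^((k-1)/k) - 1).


(k-1)/k = 0.2857
(P2/P1)^exp = 1.8203
W = 3.5000 * 182.6270 * 0.4330 * (1.8203 - 1) = 227.0461 kJ

227.0461 kJ


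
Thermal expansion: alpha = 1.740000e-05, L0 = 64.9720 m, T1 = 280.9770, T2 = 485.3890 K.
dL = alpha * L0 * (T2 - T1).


dT = 204.4120 K
dL = 1.740000e-05 * 64.9720 * 204.4120 = 0.231090 m
L_final = 65.203090 m

dL = 0.231090 m


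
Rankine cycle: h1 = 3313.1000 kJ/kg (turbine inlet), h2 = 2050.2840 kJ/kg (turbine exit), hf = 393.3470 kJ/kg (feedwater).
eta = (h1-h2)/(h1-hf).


W = 1262.8160 kJ/kg
Q_in = 2919.7530 kJ/kg
eta = 0.4325 = 43.2508%

eta = 43.2508%


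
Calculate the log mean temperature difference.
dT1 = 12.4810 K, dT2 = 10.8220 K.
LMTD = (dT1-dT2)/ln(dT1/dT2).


dT1/dT2 = 1.1533
ln(dT1/dT2) = 0.1426
LMTD = 1.6590 / 0.1426 = 11.6318 K

11.6318 K


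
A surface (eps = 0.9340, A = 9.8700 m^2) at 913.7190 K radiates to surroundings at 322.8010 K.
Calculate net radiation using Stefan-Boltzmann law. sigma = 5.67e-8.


T^4 = 6.9703e+11
Tsurr^4 = 1.0858e+10
Q = 0.9340 * 5.67e-8 * 9.8700 * 6.8617e+11 = 358657.0592 W

358657.0592 W


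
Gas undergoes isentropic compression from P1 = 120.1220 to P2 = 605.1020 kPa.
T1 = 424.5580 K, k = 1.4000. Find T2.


(k-1)/k = 0.2857
(P2/P1)^exp = 1.5872
T2 = 424.5580 * 1.5872 = 673.8563 K

673.8563 K


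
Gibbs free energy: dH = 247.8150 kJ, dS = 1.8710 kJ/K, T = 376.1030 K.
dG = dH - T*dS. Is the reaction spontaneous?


T*dS = 376.1030 * 1.8710 = 703.6887 kJ
dG = 247.8150 - 703.6887 = -455.8737 kJ (spontaneous)

dG = -455.8737 kJ, spontaneous


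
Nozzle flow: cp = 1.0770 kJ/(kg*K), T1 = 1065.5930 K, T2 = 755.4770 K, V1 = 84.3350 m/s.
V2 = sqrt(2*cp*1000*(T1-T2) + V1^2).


dT = 310.1160 K
2*cp*1000*dT = 667989.8640
V1^2 = 7112.3922
V2 = sqrt(675102.2562) = 821.6461 m/s

821.6461 m/s


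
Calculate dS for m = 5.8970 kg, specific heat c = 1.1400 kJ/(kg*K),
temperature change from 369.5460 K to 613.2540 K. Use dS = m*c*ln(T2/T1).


T2/T1 = 1.6595
ln(T2/T1) = 0.5065
dS = 5.8970 * 1.1400 * 0.5065 = 3.4050 kJ/K

3.4050 kJ/K


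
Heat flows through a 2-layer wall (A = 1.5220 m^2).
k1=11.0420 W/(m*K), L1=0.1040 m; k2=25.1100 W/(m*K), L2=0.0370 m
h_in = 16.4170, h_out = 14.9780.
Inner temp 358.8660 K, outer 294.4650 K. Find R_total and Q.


R_conv_in = 1/(16.4170*1.5220) = 0.0400
R_1 = 0.1040/(11.0420*1.5220) = 0.0062
R_2 = 0.0370/(25.1100*1.5220) = 0.0010
R_conv_out = 1/(14.9780*1.5220) = 0.0439
R_total = 0.0910 K/W
Q = 64.4010 / 0.0910 = 707.3603 W

R_total = 0.0910 K/W, Q = 707.3603 W


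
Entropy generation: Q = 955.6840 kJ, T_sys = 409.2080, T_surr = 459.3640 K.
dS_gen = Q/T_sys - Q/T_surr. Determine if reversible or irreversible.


dS_sys = 955.6840/409.2080 = 2.3354 kJ/K
dS_surr = -955.6840/459.3640 = -2.0805 kJ/K
dS_gen = 2.3354 - 2.0805 = 0.2550 kJ/K (irreversible)

dS_gen = 0.2550 kJ/K, irreversible


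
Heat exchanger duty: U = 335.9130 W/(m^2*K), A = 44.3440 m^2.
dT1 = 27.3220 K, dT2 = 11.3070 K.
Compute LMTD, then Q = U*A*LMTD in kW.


LMTD = 18.1520 K
Q = 335.9130 * 44.3440 * 18.1520 = 270387.7377 W = 270.3877 kW

270.3877 kW


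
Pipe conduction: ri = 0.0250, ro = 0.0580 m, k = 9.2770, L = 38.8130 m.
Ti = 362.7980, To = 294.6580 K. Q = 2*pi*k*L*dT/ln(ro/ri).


dT = 68.1400 K
ln(ro/ri) = 0.8416
Q = 2*pi*9.2770*38.8130*68.1400 / 0.8416 = 183179.9657 W

183179.9657 W


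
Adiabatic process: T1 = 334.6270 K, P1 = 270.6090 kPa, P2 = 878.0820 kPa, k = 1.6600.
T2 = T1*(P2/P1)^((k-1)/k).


(k-1)/k = 0.3976
(P2/P1)^exp = 1.5968
T2 = 334.6270 * 1.5968 = 534.3260 K

534.3260 K


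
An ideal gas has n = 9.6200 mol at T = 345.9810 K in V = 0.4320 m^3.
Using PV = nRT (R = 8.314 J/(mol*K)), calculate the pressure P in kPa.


P = nRT/V = 9.6200 * 8.314 * 345.9810 / 0.4320
= 27671.7956 / 0.4320 = 64055.0825 Pa = 64.0551 kPa

64.0551 kPa


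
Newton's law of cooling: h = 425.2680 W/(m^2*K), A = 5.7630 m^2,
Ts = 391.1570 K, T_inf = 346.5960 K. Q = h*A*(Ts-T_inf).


dT = 44.5610 K
Q = 425.2680 * 5.7630 * 44.5610 = 109210.9670 W

109210.9670 W


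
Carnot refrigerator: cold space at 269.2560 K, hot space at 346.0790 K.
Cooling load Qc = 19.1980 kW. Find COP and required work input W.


COP = 269.2560 / 76.8230 = 3.5049
W = 19.1980 / 3.5049 = 5.4775 kW

COP = 3.5049, W = 5.4775 kW


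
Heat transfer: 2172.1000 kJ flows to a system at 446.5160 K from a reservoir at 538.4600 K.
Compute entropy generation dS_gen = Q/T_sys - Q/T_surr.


dS_sys = 2172.1000/446.5160 = 4.8646 kJ/K
dS_surr = -2172.1000/538.4600 = -4.0339 kJ/K
dS_gen = 4.8646 - 4.0339 = 0.8306 kJ/K (irreversible)

dS_gen = 0.8306 kJ/K, irreversible


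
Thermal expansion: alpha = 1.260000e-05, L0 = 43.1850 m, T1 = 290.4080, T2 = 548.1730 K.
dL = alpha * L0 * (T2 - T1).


dT = 257.7650 K
dL = 1.260000e-05 * 43.1850 * 257.7650 = 0.140258 m
L_final = 43.325258 m

dL = 0.140258 m


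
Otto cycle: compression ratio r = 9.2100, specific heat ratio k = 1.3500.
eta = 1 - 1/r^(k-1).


r^(k-1) = 2.1752
eta = 1 - 1/2.1752 = 0.5403 = 54.0263%

54.0263%


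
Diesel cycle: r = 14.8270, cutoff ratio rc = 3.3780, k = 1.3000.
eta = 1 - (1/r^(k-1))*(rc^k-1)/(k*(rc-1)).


r^(k-1) = 2.2455
rc^k = 4.8670
eta = 0.4429 = 44.2945%

44.2945%


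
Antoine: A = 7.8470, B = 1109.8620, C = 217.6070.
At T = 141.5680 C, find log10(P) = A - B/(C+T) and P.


C+T = 359.1750
B/(C+T) = 3.0900
log10(P) = 7.8470 - 3.0900 = 4.7570
P = 10^4.7570 = 57143.7423 mmHg

57143.7423 mmHg


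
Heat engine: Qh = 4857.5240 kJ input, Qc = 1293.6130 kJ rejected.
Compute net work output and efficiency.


W = 4857.5240 - 1293.6130 = 3563.9110 kJ
eta = 3563.9110 / 4857.5240 = 0.7337 = 73.3689%

W = 3563.9110 kJ, eta = 73.3689%


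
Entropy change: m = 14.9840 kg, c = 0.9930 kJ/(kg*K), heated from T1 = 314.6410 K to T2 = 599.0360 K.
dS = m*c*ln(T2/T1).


T2/T1 = 1.9039
ln(T2/T1) = 0.6439
dS = 14.9840 * 0.9930 * 0.6439 = 9.5805 kJ/K

9.5805 kJ/K


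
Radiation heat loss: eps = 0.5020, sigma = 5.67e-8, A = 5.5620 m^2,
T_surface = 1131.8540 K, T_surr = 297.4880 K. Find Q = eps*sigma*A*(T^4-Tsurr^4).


T^4 = 1.6412e+12
Tsurr^4 = 7.8321e+09
Q = 0.5020 * 5.67e-8 * 5.5620 * 1.6334e+12 = 258584.1560 W

258584.1560 W


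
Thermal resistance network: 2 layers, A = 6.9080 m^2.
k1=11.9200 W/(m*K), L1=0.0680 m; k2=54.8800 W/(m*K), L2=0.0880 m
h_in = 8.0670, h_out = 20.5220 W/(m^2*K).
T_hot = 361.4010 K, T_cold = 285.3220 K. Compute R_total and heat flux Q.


R_conv_in = 1/(8.0670*6.9080) = 0.0179
R_1 = 0.0680/(11.9200*6.9080) = 0.0008
R_2 = 0.0880/(54.8800*6.9080) = 0.0002
R_conv_out = 1/(20.5220*6.9080) = 0.0071
R_total = 0.0261 K/W
Q = 76.0790 / 0.0261 = 2919.7720 W

R_total = 0.0261 K/W, Q = 2919.7720 W


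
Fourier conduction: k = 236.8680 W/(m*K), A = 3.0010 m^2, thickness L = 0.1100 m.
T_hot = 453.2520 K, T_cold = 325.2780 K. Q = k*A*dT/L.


dT = 127.9740 K
Q = 236.8680 * 3.0010 * 127.9740 / 0.1100 = 826992.2658 W

826992.2658 W


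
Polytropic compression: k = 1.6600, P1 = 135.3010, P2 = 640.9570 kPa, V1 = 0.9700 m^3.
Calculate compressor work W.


(k-1)/k = 0.3976
(P2/P1)^exp = 1.8560
W = 2.5152 * 135.3010 * 0.9700 * (1.8560 - 1) = 282.5676 kJ

282.5676 kJ


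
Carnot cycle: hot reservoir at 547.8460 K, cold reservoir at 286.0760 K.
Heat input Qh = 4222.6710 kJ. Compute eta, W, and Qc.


eta = 1 - 286.0760/547.8460 = 0.4778
W = 0.4778 * 4222.6710 = 2017.6630 kJ
Qc = 4222.6710 - 2017.6630 = 2205.0080 kJ

eta = 47.7817%, W = 2017.6630 kJ, Qc = 2205.0080 kJ


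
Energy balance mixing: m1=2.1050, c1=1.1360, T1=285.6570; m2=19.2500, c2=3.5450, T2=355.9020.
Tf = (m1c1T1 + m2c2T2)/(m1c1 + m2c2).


num = 24970.2832
den = 70.6325
Tf = 353.5238 K

353.5238 K


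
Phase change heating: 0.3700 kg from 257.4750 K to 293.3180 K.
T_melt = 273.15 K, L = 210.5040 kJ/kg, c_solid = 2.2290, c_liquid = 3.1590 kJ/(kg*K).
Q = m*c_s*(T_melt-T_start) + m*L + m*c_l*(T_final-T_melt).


Q1 (sensible, solid) = 0.3700 * 2.2290 * 15.6750 = 12.9276 kJ
Q2 (latent) = 0.3700 * 210.5040 = 77.8865 kJ
Q3 (sensible, liquid) = 0.3700 * 3.1590 * 20.1680 = 23.5730 kJ
Q_total = 114.3871 kJ

114.3871 kJ


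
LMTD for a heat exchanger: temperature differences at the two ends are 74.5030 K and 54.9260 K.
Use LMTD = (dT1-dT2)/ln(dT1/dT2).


dT1/dT2 = 1.3564
ln(dT1/dT2) = 0.3049
LMTD = 19.5770 / 0.3049 = 64.2179 K

64.2179 K


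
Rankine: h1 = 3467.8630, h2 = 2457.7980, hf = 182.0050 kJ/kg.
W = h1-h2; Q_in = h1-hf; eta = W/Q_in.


W = 1010.0650 kJ/kg
Q_in = 3285.8580 kJ/kg
eta = 0.3074 = 30.7398%

eta = 30.7398%


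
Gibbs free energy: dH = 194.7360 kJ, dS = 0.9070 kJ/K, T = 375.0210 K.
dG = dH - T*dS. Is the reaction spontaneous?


T*dS = 375.0210 * 0.9070 = 340.1440 kJ
dG = 194.7360 - 340.1440 = -145.4080 kJ (spontaneous)

dG = -145.4080 kJ, spontaneous


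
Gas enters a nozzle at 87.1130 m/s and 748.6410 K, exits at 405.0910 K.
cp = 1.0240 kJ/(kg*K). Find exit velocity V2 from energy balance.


dT = 343.5500 K
2*cp*1000*dT = 703590.4000
V1^2 = 7588.6748
V2 = sqrt(711179.0748) = 843.3143 m/s

843.3143 m/s


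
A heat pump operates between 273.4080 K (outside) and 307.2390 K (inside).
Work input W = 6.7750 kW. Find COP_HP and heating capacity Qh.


COP = 307.2390 / 33.8310 = 9.0816
Qh = 9.0816 * 6.7750 = 61.5277 kW

COP = 9.0816, Qh = 61.5277 kW


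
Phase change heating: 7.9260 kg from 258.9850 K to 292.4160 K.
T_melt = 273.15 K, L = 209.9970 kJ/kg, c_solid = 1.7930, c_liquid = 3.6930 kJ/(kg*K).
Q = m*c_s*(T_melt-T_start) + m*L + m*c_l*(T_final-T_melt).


Q1 (sensible, solid) = 7.9260 * 1.7930 * 14.1650 = 201.3033 kJ
Q2 (latent) = 7.9260 * 209.9970 = 1664.4362 kJ
Q3 (sensible, liquid) = 7.9260 * 3.6930 * 19.2660 = 563.9297 kJ
Q_total = 2429.6692 kJ

2429.6692 kJ


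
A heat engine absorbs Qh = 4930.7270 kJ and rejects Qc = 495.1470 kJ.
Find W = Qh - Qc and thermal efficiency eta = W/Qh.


W = 4930.7270 - 495.1470 = 4435.5800 kJ
eta = 4435.5800 / 4930.7270 = 0.8996 = 89.9579%

W = 4435.5800 kJ, eta = 89.9579%


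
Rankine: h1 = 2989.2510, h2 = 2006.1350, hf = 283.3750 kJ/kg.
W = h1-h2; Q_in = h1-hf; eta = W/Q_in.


W = 983.1160 kJ/kg
Q_in = 2705.8760 kJ/kg
eta = 0.3633 = 36.3326%

eta = 36.3326%


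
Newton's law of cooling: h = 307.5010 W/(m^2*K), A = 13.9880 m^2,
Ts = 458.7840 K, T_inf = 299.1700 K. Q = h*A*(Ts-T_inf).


dT = 159.6140 K
Q = 307.5010 * 13.9880 * 159.6140 = 686551.5270 W

686551.5270 W


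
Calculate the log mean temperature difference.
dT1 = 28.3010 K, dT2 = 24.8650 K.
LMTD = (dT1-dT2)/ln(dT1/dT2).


dT1/dT2 = 1.1382
ln(dT1/dT2) = 0.1294
LMTD = 3.4360 / 0.1294 = 26.5459 K

26.5459 K


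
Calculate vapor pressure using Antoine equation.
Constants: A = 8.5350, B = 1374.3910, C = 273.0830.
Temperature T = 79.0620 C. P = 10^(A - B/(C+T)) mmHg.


C+T = 352.1450
B/(C+T) = 3.9029
log10(P) = 8.5350 - 3.9029 = 4.6321
P = 10^4.6321 = 42863.5214 mmHg

42863.5214 mmHg


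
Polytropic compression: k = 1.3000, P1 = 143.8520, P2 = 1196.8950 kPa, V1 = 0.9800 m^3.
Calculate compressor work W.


(k-1)/k = 0.2308
(P2/P1)^exp = 1.6306
W = 4.3333 * 143.8520 * 0.9800 * (1.6306 - 1) = 385.2112 kJ

385.2112 kJ


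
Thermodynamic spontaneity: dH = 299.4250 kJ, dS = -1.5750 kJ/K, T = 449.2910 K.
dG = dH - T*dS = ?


T*dS = 449.2910 * -1.5750 = -707.6333 kJ
dG = 299.4250 + 707.6333 = 1007.0583 kJ (non-spontaneous)

dG = 1007.0583 kJ, non-spontaneous


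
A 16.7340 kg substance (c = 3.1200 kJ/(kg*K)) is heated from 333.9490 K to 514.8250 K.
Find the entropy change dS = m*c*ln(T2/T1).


T2/T1 = 1.5416
ln(T2/T1) = 0.4328
dS = 16.7340 * 3.1200 * 0.4328 = 22.5985 kJ/K

22.5985 kJ/K


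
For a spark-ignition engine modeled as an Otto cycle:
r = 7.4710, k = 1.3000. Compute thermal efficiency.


r^(k-1) = 1.8282
eta = 1 - 1/1.8282 = 0.4530 = 45.3001%

45.3001%


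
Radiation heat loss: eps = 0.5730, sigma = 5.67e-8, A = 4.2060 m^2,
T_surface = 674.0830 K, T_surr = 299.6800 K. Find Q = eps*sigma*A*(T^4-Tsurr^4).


T^4 = 2.0647e+11
Tsurr^4 = 8.0655e+09
Q = 0.5730 * 5.67e-8 * 4.2060 * 1.9840e+11 = 27111.5831 W

27111.5831 W


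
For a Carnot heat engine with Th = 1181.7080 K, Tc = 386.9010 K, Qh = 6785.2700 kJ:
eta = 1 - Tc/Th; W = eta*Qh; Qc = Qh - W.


eta = 1 - 386.9010/1181.7080 = 0.6726
W = 0.6726 * 6785.2700 = 4563.7163 kJ
Qc = 6785.2700 - 4563.7163 = 2221.5537 kJ

eta = 67.2592%, W = 4563.7163 kJ, Qc = 2221.5537 kJ


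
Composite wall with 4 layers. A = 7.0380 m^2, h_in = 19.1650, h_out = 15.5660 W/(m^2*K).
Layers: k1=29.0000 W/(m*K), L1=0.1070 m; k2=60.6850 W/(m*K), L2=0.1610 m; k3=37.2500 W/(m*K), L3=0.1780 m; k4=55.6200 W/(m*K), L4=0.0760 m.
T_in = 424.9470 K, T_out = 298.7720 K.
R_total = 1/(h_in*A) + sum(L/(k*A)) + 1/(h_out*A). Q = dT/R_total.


R_conv_in = 1/(19.1650*7.0380) = 0.0074
R_1 = 0.1070/(29.0000*7.0380) = 0.0005
R_2 = 0.1610/(60.6850*7.0380) = 0.0004
R_3 = 0.1780/(37.2500*7.0380) = 0.0007
R_4 = 0.0760/(55.6200*7.0380) = 0.0002
R_conv_out = 1/(15.5660*7.0380) = 0.0091
R_total = 0.0183 K/W
Q = 126.1750 / 0.0183 = 6888.7505 W

R_total = 0.0183 K/W, Q = 6888.7505 W


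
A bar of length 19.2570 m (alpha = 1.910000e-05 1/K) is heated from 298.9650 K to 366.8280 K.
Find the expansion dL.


dT = 67.8630 K
dL = 1.910000e-05 * 19.2570 * 67.8630 = 0.024961 m
L_final = 19.281961 m

dL = 0.024961 m


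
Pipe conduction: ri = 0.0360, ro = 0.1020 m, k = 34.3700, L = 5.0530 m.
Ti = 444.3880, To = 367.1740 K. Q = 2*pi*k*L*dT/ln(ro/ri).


dT = 77.2140 K
ln(ro/ri) = 1.0415
Q = 2*pi*34.3700*5.0530*77.2140 / 1.0415 = 80903.0156 W

80903.0156 W


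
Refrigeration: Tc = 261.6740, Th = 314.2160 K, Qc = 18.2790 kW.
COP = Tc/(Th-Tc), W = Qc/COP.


COP = 261.6740 / 52.5420 = 4.9803
W = 18.2790 / 4.9803 = 3.6703 kW

COP = 4.9803, W = 3.6703 kW


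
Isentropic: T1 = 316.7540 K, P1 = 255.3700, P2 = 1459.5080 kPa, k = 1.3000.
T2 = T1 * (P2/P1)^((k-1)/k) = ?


(k-1)/k = 0.2308
(P2/P1)^exp = 1.4952
T2 = 316.7540 * 1.4952 = 473.6122 K

473.6122 K


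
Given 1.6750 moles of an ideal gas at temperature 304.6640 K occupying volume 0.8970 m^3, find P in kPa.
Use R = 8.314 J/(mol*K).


P = nRT/V = 1.6750 * 8.314 * 304.6640 / 0.8970
= 4242.7356 / 0.8970 = 4729.9171 Pa = 4.7299 kPa

4.7299 kPa


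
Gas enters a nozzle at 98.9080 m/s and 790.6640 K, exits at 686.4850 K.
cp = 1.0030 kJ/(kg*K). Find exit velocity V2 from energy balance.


dT = 104.1790 K
2*cp*1000*dT = 208983.0740
V1^2 = 9782.7925
V2 = sqrt(218765.8665) = 467.7241 m/s

467.7241 m/s


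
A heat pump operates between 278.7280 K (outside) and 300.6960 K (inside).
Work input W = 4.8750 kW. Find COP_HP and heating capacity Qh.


COP = 300.6960 / 21.9680 = 13.6879
Qh = 13.6879 * 4.8750 = 66.7286 kW

COP = 13.6879, Qh = 66.7286 kW


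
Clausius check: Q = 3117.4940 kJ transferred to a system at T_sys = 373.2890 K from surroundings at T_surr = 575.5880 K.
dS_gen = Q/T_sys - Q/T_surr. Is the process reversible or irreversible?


dS_sys = 3117.4940/373.2890 = 8.3514 kJ/K
dS_surr = -3117.4940/575.5880 = -5.4162 kJ/K
dS_gen = 8.3514 - 5.4162 = 2.9352 kJ/K (irreversible)

dS_gen = 2.9352 kJ/K, irreversible


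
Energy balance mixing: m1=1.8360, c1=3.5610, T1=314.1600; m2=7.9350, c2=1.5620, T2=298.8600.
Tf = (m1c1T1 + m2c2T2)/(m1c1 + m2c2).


num = 5758.1881
den = 18.9325
Tf = 304.1436 K

304.1436 K


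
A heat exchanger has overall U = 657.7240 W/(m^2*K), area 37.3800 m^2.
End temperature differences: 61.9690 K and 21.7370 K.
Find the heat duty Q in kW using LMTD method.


LMTD = 38.4033 K
Q = 657.7240 * 37.3800 * 38.4033 = 944172.8298 W = 944.1728 kW

944.1728 kW


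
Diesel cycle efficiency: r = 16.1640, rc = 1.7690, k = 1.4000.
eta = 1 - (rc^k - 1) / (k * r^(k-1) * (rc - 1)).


r^(k-1) = 3.0438
rc^k = 2.2224
eta = 0.6270 = 62.6979%

62.6979%


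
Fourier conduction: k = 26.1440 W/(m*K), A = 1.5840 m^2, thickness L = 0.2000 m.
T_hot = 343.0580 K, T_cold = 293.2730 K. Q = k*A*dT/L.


dT = 49.7850 K
Q = 26.1440 * 1.5840 * 49.7850 / 0.2000 = 10308.5060 W

10308.5060 W


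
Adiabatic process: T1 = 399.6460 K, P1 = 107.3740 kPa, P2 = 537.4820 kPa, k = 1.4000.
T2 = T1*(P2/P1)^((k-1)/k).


(k-1)/k = 0.2857
(P2/P1)^exp = 1.5843
T2 = 399.6460 * 1.5843 = 633.1732 K

633.1732 K


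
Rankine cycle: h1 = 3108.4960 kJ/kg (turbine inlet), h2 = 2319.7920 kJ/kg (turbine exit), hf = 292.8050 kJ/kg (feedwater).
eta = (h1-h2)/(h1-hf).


W = 788.7040 kJ/kg
Q_in = 2815.6910 kJ/kg
eta = 0.2801 = 28.0110%

eta = 28.0110%
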